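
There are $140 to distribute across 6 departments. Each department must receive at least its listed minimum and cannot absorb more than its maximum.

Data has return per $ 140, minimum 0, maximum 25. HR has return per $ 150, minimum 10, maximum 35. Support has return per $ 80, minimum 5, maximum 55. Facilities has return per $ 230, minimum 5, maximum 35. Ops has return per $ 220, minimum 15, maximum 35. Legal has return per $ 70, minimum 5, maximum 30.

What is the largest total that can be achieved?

25250

Meeting every minimum uses 0+10+5+5+15+5 = 40 $, leaving 100.
Highest return per $ first: Facilities 230 > Ops 220 > HR 150 > Data 140 > Support 80 > Legal 70.
Facilities: +30 to 35 (cap) — 70 left.
Give Ops 20 more to hit its cap of 35 — 50 left.
HR takes 25 more to reach its cap of 35 — 25 left.
Data: +25 to 25 (cap) — 0 left.
Total = 140×25 + 150×35 + 80×5 + 230×35 + 220×35 + 70×5 = 25250.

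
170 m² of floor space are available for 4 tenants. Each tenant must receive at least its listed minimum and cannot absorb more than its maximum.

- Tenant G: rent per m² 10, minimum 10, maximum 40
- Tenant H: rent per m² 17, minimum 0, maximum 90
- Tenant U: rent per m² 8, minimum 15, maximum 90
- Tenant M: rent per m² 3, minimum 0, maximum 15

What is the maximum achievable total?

Meeting every minimum uses 10+0+15+0 = 25 m², leaving 145.
Highest rent per m² first: Tenant H 17 > Tenant G 10 > Tenant U 8 > Tenant M 3.
Tenant H takes 90 more to reach its cap of 90 ; 55 left.
Tenant G takes 30 more to reach its cap of 40 ; 25 left.
Only 25 left; Tenant U takes them to reach 40.
Total = 10×40 + 17×90 + 8×40 = 2250.

2250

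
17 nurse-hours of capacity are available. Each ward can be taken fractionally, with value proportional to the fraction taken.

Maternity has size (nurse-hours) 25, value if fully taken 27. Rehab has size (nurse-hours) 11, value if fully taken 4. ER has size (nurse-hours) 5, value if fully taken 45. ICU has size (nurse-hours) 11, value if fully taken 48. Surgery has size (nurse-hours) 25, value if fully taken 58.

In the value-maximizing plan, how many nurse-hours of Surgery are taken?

Best value per unit of size first: ER 45/5≈9, ICU 48/11≈4.36, Surgery 58/25≈2.32, Maternity 27/25≈1.08, Rehab 4/11≈0.364.
All 5 nurse-hours of ER fit (value 45) — 12 remain.
Take all of ICU (11 nurse-hours, value 48) — 1 nurse-hours left.
Only 1 nurse-hours remain; take 1/25 of Surgery for value 58×1/25 = 2.32.

1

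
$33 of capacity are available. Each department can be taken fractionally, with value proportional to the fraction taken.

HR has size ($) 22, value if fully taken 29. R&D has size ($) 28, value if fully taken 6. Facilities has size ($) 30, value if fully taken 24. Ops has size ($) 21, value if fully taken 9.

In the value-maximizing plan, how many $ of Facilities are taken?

11

Rank by value-to-size ratio: HR 29/22≈1.32, Facilities 24/30≈0.8, Ops 9/21≈0.429, R&D 6/28≈0.214.
Take all of HR (22 $, value 29) — 11 $ left.
Only 11 $ remain; take 11/30 of Facilities for value 24×11/30 = 8.8.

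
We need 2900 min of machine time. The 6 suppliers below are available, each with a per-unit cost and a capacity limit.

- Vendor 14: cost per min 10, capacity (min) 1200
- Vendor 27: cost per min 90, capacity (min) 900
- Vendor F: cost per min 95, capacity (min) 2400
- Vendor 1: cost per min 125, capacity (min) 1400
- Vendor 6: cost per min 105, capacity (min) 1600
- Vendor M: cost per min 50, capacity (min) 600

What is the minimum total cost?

Cheapest first:
Take 1200 from Vendor 14 at 10 ; need 1700 more.
Take 600 from Vendor M at 50 ; need 1100 more.
Take 900 from Vendor 27 at 90 ; need 200 more.
Take 200 from Vendor F at 95 to finish.
Vendor 6, Vendor 1: unused.
Cost = 1200×10 + 600×50 + 900×90 + 200×95 = 142000.

142000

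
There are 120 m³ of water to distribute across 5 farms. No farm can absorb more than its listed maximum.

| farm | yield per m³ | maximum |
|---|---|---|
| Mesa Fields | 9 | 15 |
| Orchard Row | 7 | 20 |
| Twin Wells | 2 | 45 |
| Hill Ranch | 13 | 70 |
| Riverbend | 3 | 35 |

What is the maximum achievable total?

Highest yield per m³ first: Hill Ranch 13 > Mesa Fields 9 > Orchard Row 7 > Riverbend 3 > Twin Wells 2.
Give Hill Ranch 70 to hit its cap of 70 — 50 left.
Mesa Fields takes 15 to reach its cap of 15 — 35 left.
Orchard Row: +20 to 20 (cap) — 15 left.
Riverbend has room for 35 but only 15 remain, so it gets 15.
Total = 9×15 + 7×20 + 13×70 + 3×15 = 1230.

1230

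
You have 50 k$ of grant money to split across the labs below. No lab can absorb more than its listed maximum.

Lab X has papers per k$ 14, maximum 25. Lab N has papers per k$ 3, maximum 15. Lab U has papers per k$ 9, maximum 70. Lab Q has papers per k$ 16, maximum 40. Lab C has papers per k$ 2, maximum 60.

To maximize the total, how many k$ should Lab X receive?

10

Rank by papers per k$: Lab Q 16 > Lab X 14 > Lab U 9 > Lab N 3 > Lab C 2.
Lab Q: +40 to 40 (cap) — 10 left.
Only 10 left; Lab X takes them to reach 10.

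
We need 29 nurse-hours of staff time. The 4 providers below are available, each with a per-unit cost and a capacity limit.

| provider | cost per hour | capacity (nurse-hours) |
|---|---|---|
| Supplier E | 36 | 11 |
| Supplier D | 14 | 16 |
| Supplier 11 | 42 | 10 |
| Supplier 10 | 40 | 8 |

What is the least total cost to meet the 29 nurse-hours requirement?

Use providers in increasing cost order.
Supplier D (14): use full 16 — 13 nurse-hours to go.
Take 11 from Supplier E at 36 — need 2 more.
Take 2 from Supplier 10 at 40 to finish.
Supplier 11: unused.
Cost = 16×14 + 11×36 + 2×40 = 700.

700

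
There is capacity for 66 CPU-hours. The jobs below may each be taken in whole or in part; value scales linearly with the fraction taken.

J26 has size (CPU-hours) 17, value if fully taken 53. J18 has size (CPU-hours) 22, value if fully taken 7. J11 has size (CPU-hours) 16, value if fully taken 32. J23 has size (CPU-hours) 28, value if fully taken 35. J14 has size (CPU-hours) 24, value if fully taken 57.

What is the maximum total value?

Rank by value-to-size ratio: J26 53/17≈3.12, J14 57/24≈2.38, J11 32/16≈2, J23 35/28≈1.25, J18 7/22≈0.318.
All 17 CPU-hours of J26 fit (value 53) ; 49 remain.
J14: take in full, 24 CPU-hours for value 57 ; 25 left.
J11: take in full, 16 CPU-hours for value 32 ; 9 left.
Only 9 CPU-hours remain; take 9/28 of J23 for value 35×9/28 = 11.25.
Total value = 153.25.

153.25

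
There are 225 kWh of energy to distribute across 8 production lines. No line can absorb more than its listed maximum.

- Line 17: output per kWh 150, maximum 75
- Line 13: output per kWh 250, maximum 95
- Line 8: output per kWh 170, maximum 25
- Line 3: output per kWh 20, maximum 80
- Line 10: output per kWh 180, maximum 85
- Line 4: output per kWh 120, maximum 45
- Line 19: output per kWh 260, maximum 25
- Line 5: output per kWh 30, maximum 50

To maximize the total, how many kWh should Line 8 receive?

Rank by output per kWh: Line 19 260 > Line 13 250 > Line 10 180 > Line 8 170 > Line 17 150 > Line 4 120 > Line 5 30 > Line 3 20.
Line 19: +25 to 25 (cap) → 200 left.
Give Line 13 95 to hit its cap of 95 → 105 left.
Give Line 10 85 to hit its cap of 85 → 20 left.
Line 8 has room for 25 but only 20 remain, so it gets 20.

20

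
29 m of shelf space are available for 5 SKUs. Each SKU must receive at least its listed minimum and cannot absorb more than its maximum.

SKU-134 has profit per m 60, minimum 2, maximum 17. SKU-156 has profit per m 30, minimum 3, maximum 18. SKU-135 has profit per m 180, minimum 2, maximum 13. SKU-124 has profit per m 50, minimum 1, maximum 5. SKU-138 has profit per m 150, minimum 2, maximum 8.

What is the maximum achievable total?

Meeting every minimum uses 2+3+2+1+2 = 10 m, leaving 19.
Rank by profit per m: SKU-135 180 > SKU-138 150 > SKU-134 60 > SKU-124 50 > SKU-156 30.
Give SKU-135 11 more to hit its cap of 13 — 8 left.
Give SKU-138 6 more to hit its cap of 8 — 2 left.
SKU-134 has room for 15 more but only 2 remain, so it gets 4.
Total = 60×4 + 30×3 + 180×13 + 50×1 + 150×8 = 3920.

3920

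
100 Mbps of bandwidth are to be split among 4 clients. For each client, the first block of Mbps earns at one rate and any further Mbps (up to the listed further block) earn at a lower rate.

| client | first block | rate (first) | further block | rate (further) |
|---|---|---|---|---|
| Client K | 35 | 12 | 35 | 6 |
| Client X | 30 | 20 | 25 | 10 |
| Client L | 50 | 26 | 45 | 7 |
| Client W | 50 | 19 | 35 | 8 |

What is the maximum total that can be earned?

Treat each block as its own option and order by rate: Client L/tier1 26 > Client X/tier1 20 > Client W/tier1 19 > Client K/tier1 12 > Client X/tier2 10 > Client W/tier2 8 > Client L/tier2 7 > Client K/tier2 6.
Fill Client L tier1 block (50 at 26) ; 50 left.
Client X/tier1 (20): +30 ; 20 left.
Client W/tier1: +20 of 50 at 19; pool empty.
Total = 26×50 + 20×30 + 19×20 = 2280.

2280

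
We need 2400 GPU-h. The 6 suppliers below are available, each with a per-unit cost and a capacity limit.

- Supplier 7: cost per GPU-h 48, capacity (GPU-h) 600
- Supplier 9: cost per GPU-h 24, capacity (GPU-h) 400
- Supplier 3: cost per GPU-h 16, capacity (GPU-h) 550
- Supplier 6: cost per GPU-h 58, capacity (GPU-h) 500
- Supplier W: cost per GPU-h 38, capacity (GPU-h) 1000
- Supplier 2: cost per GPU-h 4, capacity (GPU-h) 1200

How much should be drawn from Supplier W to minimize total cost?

250

Use suppliers in increasing cost order.
Take 1200 from Supplier 2 at 4 → need 1200 more.
Supplier 3 at 16: take all 550 GPU-h → 650 still needed.
Take 400 from Supplier 9 at 24 → need 250 more.
Supplier W at 38: take 250 of its 1000 → requirement met.
Supplier 7, Supplier 6: unused.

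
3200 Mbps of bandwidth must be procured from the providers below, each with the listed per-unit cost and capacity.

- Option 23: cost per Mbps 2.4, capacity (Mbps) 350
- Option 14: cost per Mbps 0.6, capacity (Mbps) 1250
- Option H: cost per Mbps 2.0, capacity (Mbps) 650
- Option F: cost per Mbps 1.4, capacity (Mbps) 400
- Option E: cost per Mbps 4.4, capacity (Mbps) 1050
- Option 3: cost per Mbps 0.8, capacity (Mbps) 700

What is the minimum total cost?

Cheapest first:
Option 14 at 0.6: take all 1250 Mbps — 1950 still needed.
Option 3 at 0.8: take all 700 Mbps — 1250 still needed.
Take 400 from Option F at 1.4 — need 850 more.
Option H at 2.0: take all 650 Mbps — 200 still needed.
Option 23 at 2.4: take 200 of its 350 — requirement met.
Option E: unused.
Cost = 1250×0.6 + 700×0.8 + 400×1.4 + 650×2.0 + 200×2.4 = 3650.

3650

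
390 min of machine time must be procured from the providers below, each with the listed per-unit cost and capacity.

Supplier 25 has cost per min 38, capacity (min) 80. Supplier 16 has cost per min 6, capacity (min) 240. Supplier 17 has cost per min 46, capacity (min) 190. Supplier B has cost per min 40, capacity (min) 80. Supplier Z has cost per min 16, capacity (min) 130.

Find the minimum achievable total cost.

4280

Use providers in increasing cost order.
Take 240 from Supplier 16 at 6 — need 150 more.
Take 130 from Supplier Z at 16 — need 20 more.
Supplier 25 at 38: take 20 of its 80 — requirement met.
Supplier B, Supplier 17: unused.
Cost = 240×6 + 130×16 + 20×38 = 4280.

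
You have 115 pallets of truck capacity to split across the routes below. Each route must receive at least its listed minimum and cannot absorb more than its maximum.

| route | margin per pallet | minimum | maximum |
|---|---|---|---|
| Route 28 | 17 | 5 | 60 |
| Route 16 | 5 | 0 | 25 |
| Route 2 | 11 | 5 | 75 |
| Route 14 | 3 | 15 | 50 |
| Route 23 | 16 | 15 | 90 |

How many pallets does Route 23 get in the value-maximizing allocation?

35

Meeting every minimum uses 5+0+5+15+15 = 40 pallets, leaving 75.
Rank by margin per pallet: Route 28 17 > Route 23 16 > Route 2 11 > Route 16 5 > Route 14 3.
Give Route 28 55 more to hit its cap of 60 ; 20 left.
Only 20 left; Route 23 takes them to reach 35.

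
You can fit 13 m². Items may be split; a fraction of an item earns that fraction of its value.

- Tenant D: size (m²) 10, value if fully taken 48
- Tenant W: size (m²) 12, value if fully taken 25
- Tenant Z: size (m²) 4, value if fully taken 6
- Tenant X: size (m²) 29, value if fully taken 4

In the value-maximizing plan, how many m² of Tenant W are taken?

3

Best value per unit of size first: Tenant D 48/10≈4.8, Tenant W 25/12≈2.08, Tenant Z 6/4≈1.5, Tenant X 4/29≈0.138.
Take all of Tenant D (10 m², value 48) → 3 m² left.
3 m² left: a 3/12 share of Tenant W gives 25×3/12 = 6.25.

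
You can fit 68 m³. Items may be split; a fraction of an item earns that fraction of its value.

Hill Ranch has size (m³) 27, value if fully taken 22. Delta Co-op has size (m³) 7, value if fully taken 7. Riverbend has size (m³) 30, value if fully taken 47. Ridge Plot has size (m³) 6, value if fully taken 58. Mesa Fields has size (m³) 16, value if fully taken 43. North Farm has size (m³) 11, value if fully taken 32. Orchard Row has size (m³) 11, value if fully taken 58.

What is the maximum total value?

228.6

Sort by value density: Ridge Plot 58/6≈9.67, Orchard Row 58/11≈5.27, North Farm 32/11≈2.91, Mesa Fields 43/16≈2.69, Riverbend 47/30≈1.57, Delta Co-op 7/7≈1, Hill Ranch 22/27≈0.815.
Ridge Plot: take in full, 6 m³ for value 58 → 62 left.
Orchard Row: take in full, 11 m³ for value 58 → 51 left.
North Farm: take in full, 11 m³ for value 32 → 40 left.
Mesa Fields: take in full, 16 m³ for value 43 → 24 left.
24 m³ left: a 24/30 share of Riverbend gives 47×24/30 = 37.6.
Total value = 228.6.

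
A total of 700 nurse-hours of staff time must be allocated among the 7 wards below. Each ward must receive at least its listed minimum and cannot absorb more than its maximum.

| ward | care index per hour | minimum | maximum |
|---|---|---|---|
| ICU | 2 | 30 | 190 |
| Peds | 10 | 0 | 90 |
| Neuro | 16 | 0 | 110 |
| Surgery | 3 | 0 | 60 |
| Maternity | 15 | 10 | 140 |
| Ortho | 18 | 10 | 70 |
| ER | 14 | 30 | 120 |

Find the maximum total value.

Meeting every minimum uses 30+0+0+0+10+10+30 = 80 nurse-hours, leaving 620.
Order the wards by care index per hour: Ortho 18 > Neuro 16 > Maternity 15 > ER 14 > Peds 10 > Surgery 3 > ICU 2.
Give Ortho 60 more to hit its cap of 70 → 560 left.
Give Neuro 110 more to hit its cap of 110 → 450 left.
Maternity takes 130 more to reach its cap of 140 → 320 left.
Give ER 90 more to hit its cap of 120 → 230 left.
Peds takes 90 more to reach its cap of 90 → 140 left.
Give Surgery 60 more to hit its cap of 60 → 80 left.
Only 80 left; ICU takes them to reach 110.
Total = 2×110 + 10×90 + 16×110 + 3×60 + 15×140 + 18×70 + 14×120 = 8100.

8100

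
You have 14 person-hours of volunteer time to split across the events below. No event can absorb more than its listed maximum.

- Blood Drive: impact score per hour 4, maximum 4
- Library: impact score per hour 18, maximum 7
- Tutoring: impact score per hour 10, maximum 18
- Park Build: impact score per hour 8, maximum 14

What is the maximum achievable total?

196

Highest impact score per hour first: Library 18 > Tutoring 10 > Park Build 8 > Blood Drive 4.
Give Library 7 to hit its cap of 7 ; 7 left.
Only 7 left; Tutoring takes them to reach 7.
Total = 18×7 + 10×7 = 196.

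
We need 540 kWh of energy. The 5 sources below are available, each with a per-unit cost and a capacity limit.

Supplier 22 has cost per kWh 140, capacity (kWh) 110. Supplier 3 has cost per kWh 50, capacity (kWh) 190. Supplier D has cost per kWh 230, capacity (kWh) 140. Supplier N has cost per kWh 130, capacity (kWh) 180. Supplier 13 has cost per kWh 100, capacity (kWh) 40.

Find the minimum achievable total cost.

56900

Use sources in increasing cost order.
Supplier 3 at 50: take all 190 kWh → 350 still needed.
Supplier 13 at 100: take all 40 kWh → 310 still needed.
Supplier N at 130: take all 180 kWh → 130 still needed.
Supplier 22 at 140: take all 110 kWh → 20 still needed.
Supplier D (230): take the remaining 20 → done.
Cost = 190×50 + 40×100 + 180×130 + 110×140 + 20×230 = 56900.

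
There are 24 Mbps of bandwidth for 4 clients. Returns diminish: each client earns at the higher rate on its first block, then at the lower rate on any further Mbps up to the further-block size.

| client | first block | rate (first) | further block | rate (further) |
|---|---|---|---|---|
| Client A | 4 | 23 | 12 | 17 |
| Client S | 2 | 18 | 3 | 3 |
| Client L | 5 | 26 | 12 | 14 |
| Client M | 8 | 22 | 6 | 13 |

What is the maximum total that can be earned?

Rank every tier by rate: Client L/tier1 26 > Client A/tier1 23 > Client M/tier1 22 > Client S/tier1 18 > Client A/tier2 17 > Client L/tier2 14 > Client M/tier2 13 > Client S/tier2 3.
Client L tier1 at 26: fill all 5 — 19 left.
Client A tier1 at 23: fill all 4 — 15 left.
Client M tier1 at 22: fill all 8 — 7 left.
Client S/tier1 (18): +2 — 5 left.
5 remain; put them into Client A tier2 at 17.
Total = 26×5 + 23×4 + 22×8 + 18×2 + 17×5 = 519.

519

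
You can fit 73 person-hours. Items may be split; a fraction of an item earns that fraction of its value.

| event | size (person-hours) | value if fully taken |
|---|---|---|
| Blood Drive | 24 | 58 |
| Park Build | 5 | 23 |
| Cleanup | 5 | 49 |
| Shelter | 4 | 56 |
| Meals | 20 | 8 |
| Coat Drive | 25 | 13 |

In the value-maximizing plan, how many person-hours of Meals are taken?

10

Sort by value density: Shelter 56/4≈14, Cleanup 49/5≈9.8, Park Build 23/5≈4.6, Blood Drive 58/24≈2.42, Coat Drive 13/25≈0.52, Meals 8/20≈0.4.
Take all of Shelter (4 person-hours, value 56) — 69 person-hours left.
Cleanup: take in full, 5 person-hours for value 49 — 64 left.
All 5 person-hours of Park Build fit (value 23) — 59 remain.
All 24 person-hours of Blood Drive fit (value 58) — 35 remain.
Coat Drive: take in full, 25 person-hours for value 13 — 10 left.
10 person-hours left: a 10/20 share of Meals gives 8×10/20 = 4.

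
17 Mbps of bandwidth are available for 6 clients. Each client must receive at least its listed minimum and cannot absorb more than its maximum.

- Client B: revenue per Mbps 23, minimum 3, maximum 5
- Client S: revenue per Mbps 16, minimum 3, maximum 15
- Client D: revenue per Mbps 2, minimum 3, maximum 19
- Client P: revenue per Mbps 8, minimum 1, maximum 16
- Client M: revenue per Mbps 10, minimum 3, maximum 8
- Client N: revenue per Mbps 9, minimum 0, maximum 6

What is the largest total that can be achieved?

239

Meeting every minimum uses 3+3+3+1+3+0 = 13 Mbps, leaving 4.
Order the clients by revenue per Mbps: Client B 23 > Client S 16 > Client M 10 > Client N 9 > Client P 8 > Client D 2.
Client B: +2 to 5 (cap) → 2 left.
Only 2 left; Client S takes them to reach 5.
Total = 23×5 + 16×5 + 2×3 + 8×1 + 10×3 = 239.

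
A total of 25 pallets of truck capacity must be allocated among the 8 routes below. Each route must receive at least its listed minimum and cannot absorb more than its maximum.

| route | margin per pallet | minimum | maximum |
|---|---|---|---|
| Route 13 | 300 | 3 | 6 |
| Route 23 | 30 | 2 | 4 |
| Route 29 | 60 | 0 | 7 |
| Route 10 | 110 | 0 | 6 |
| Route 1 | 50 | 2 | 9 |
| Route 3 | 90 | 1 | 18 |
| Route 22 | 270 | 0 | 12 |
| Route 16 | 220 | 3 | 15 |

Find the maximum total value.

5680

Meeting every minimum uses 3+2+0+0+2+1+0+3 = 11 pallets, leaving 14.
Order the routes by margin per pallet: Route 13 300 > Route 22 270 > Route 16 220 > Route 10 110 > Route 3 90 > Route 29 60 > Route 1 50 > Route 23 30.
Give Route 13 3 more to hit its cap of 6 → 11 left.
Only 11 left; Route 22 takes them to reach 11.
Total = 300×6 + 30×2 + 50×2 + 90×1 + 270×11 + 220×3 = 5680.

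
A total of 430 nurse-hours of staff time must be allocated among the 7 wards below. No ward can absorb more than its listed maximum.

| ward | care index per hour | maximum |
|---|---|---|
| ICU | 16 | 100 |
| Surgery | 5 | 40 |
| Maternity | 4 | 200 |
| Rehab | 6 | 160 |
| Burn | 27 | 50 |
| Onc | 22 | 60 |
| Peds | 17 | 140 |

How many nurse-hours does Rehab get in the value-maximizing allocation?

80

Highest care index per hour first: Burn 27 > Onc 22 > Peds 17 > ICU 16 > Rehab 6 > Surgery 5 > Maternity 4.
Burn takes 50 to reach its cap of 50 → 380 left.
Onc takes 60 to reach its cap of 60 → 320 left.
Peds: +140 to 140 (cap) → 180 left.
Give ICU 100 to hit its cap of 100 → 80 left.
Only 80 left; Rehab takes them to reach 80.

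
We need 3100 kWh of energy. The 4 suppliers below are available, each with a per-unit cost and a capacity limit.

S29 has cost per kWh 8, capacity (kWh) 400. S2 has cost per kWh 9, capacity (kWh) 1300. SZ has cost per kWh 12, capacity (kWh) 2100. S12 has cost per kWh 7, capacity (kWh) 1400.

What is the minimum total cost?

24700

Cheapest first:
S12 at 7: take all 1400 kWh — 1700 still needed.
Take 400 from S29 at 8 — need 1300 more.
S2 at 9: take all 1300 kWh — 0 still needed.
SZ: unused.
Cost = 1400×7 + 400×8 + 1300×9 = 24700.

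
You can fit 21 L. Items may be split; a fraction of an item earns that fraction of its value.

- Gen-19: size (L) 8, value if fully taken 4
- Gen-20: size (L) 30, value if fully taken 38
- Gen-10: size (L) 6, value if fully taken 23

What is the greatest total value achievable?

42

Rank by value-to-size ratio: Gen-10 23/6≈3.83, Gen-20 38/30≈1.27, Gen-19 4/8≈0.5.
Gen-10: take in full, 6 L for value 23 → 15 left.
Only 15 L remain; take 15/30 of Gen-20 for value 38×15/30 = 19.
Total value = 42.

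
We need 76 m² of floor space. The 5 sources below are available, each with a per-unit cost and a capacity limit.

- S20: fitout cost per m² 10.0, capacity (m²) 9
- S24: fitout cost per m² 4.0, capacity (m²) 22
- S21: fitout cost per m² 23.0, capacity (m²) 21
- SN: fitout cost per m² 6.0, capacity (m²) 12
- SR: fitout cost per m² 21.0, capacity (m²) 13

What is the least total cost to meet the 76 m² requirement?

Cheapest first:
Take 22 from S24 at 4.0 → need 54 more.
SN at 6.0: take all 12 m² → 42 still needed.
S20 (10.0): use full 9 → 33 m² to go.
SR at 21.0: take all 13 m² → 20 still needed.
Take 20 from S21 at 23.0 to finish.
Cost = 22×4.0 + 12×6.0 + 9×10.0 + 13×21.0 + 20×23.0 = 983.

983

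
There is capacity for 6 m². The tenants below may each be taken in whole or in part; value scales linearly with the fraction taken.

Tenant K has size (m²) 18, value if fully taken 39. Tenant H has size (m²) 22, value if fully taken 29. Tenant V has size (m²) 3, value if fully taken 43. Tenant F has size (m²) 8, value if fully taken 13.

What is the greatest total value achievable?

49.5

Best value per unit of size first: Tenant V 43/3≈14.3, Tenant K 39/18≈2.17, Tenant F 13/8≈1.62, Tenant H 29/22≈1.32.
Tenant V: take in full, 3 m² for value 43 ; 3 left.
3 m² left: a 3/18 share of Tenant K gives 39×3/18 = 6.5.
Total value = 49.5.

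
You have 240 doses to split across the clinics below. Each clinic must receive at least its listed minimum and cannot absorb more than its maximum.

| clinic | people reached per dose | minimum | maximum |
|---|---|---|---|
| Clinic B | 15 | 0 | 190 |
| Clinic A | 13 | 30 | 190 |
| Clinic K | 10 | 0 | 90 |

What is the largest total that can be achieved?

Meeting every minimum uses 0+30+0 = 30 doses, leaving 210.
Highest people reached per dose first: Clinic B 15 > Clinic A 13 > Clinic K 10.
Give Clinic B 190 more to hit its cap of 190 ; 20 left.
Clinic A: +20 (room for 160) → 50. Pool exhausted.
Total = 15×190 + 13×50 = 3500.

3500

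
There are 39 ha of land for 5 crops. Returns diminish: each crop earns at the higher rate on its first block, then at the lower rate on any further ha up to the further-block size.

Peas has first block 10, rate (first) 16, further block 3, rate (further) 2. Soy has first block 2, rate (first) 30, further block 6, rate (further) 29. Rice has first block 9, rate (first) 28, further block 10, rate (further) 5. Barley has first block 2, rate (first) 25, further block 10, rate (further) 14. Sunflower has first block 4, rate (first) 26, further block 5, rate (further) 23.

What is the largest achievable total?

929

Rank every tier by rate: Soy/T1 30 > Soy/T2 29 > Rice/T1 28 > Sunflower/T1 26 > Barley/T1 25 > Sunflower/T2 23 > Peas/T1 16 > Barley/T2 14 > Rice/T2 5 > Peas/T2 2.
Soy T1 at 30: fill all 2 → 37 left.
Soy T2 at 29: fill all 6 → 31 left.
Rice/T1 (28): +9 → 22 left.
Sunflower T1 at 26: fill all 4 → 18 left.
Barley T1 at 25: fill all 2 → 16 left.
Sunflower T2 at 23: fill all 5 → 11 left.
Fill Peas T1 block (10 at 16) → 1 left.
Barley/T2: +1 of 10 at 14; pool empty.
Total = 30×2 + 29×6 + 28×9 + 26×4 + 25×2 + 23×5 + 16×10 + 14×1 = 929.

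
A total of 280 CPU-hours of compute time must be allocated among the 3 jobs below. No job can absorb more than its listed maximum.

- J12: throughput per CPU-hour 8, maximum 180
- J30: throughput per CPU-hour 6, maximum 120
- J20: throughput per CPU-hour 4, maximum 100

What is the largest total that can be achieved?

Rank by throughput per CPU-hour: J12 8 > J30 6 > J20 4.
J12: +180 to 180 (cap) → 100 left.
J30 has room for 120 but only 100 remain, so it gets 100.
Total = 8×180 + 6×100 = 2040.

2040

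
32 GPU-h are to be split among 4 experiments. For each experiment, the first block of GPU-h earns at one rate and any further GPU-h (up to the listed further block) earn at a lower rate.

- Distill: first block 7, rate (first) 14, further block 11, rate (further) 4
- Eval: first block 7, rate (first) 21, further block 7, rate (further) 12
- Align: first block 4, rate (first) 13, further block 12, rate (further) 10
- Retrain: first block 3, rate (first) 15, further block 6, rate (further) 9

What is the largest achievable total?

Order all 8 blocks by rate: Eval/tier1 21 > Retrain/tier1 15 > Distill/tier1 14 > Align/tier1 13 > Eval/tier2 12 > Align/tier2 10 > Retrain/tier2 9 > Distill/tier2 4.
Eval tier1 at 21: fill all 7 ; 25 left.
Retrain tier1 at 15: fill all 3 ; 22 left.
Distill/tier1 (14): +7 ; 15 left.
Fill Align tier1 block (4 at 13) ; 11 left.
Eval tier2 at 12: fill all 7 ; 4 left.
4 remain; put them into Align tier2 at 10.
Total = 21×7 + 15×3 + 14×7 + 13×4 + 12×7 + 10×4 = 466.

466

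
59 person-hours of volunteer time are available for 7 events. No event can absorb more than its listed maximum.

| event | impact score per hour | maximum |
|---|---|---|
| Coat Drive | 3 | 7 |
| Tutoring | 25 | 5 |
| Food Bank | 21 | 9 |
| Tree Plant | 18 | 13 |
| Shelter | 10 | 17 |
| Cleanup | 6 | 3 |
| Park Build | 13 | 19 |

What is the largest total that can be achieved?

925

Rank by impact score per hour: Tutoring 25 > Food Bank 21 > Tree Plant 18 > Park Build 13 > Shelter 10 > Cleanup 6 > Coat Drive 3.
Give Tutoring 5 to hit its cap of 5 → 54 left.
Food Bank: +9 to 9 (cap) → 45 left.
Tree Plant takes 13 to reach its cap of 13 → 32 left.
Park Build: +19 to 19 (cap) → 13 left.
Shelter: +13 (room for 17) → 13. Pool exhausted.
Total = 25×5 + 21×9 + 18×13 + 10×13 + 13×19 = 925.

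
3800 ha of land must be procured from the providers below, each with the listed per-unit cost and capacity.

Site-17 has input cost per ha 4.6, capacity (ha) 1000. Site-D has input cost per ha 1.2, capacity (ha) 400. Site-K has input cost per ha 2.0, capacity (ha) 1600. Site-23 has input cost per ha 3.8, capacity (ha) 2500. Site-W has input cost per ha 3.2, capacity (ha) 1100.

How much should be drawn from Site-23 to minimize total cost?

700

Use providers in increasing cost order.
Site-D at 1.2: take all 400 ha → 3400 still needed.
Take 1600 from Site-K at 2.0 → need 1800 more.
Site-W at 3.2: take all 1100 ha → 700 still needed.
Site-23 (3.8): take the remaining 700 → done.
Site-17: unused.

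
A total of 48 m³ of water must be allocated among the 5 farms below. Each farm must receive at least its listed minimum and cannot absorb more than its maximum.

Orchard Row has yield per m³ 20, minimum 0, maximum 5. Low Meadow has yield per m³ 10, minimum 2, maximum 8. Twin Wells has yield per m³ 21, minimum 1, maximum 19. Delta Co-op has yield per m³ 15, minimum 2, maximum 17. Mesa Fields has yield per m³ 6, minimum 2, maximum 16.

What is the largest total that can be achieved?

Meeting every minimum uses 0+2+1+2+2 = 7 m³, leaving 41.
Rank by yield per m³: Twin Wells 21 > Orchard Row 20 > Delta Co-op 15 > Low Meadow 10 > Mesa Fields 6.
Twin Wells takes 18 more to reach its cap of 19 — 23 left.
Give Orchard Row 5 more to hit its cap of 5 — 18 left.
Delta Co-op takes 15 more to reach its cap of 17 — 3 left.
Low Meadow: +3 (room for 6) → 5. Pool exhausted.
Total = 20×5 + 10×5 + 21×19 + 15×17 + 6×2 = 816.

816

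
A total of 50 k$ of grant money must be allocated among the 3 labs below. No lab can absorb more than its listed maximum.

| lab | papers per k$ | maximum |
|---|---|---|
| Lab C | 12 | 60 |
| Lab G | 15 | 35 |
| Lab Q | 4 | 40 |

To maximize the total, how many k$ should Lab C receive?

Rank by papers per k$: Lab G 15 > Lab C 12 > Lab Q 4.
Give Lab G 35 to hit its cap of 35 ; 15 left.
Lab C: +15 (room for 60) → 15. Pool exhausted.

15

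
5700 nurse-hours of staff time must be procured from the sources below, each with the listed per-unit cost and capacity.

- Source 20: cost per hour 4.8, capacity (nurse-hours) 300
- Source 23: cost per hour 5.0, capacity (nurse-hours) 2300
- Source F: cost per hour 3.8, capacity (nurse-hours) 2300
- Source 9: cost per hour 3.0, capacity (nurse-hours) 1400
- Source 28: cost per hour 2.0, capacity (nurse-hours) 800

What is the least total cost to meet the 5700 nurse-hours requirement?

20480

Use sources in increasing cost order.
Source 28 (2.0): use full 800 — 4900 nurse-hours to go.
Source 9 at 3.0: take all 1400 nurse-hours — 3500 still needed.
Source F (3.8): use full 2300 — 1200 nurse-hours to go.
Source 20 at 4.8: take all 300 nurse-hours — 900 still needed.
Source 23 (5.0): take the remaining 900 — done.
Cost = 800×2.0 + 1400×3.0 + 2300×3.8 + 300×4.8 + 900×5.0 = 20480.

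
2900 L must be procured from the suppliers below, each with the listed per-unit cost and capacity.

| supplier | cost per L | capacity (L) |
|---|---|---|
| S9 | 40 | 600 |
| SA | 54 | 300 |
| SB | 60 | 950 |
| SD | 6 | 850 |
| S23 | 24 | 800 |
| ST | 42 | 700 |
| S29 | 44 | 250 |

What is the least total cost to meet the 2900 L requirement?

Fill from the cheapest supplier first.
Take 850 from SD at 6 — need 2050 more.
S23 (24): use full 800 — 1250 L to go.
Take 600 from S9 at 40 — need 650 more.
Take 650 from ST at 42 to finish.
S29, SA, SB: unused.
Cost = 850×6 + 800×24 + 600×40 + 650×42 = 75600.

75600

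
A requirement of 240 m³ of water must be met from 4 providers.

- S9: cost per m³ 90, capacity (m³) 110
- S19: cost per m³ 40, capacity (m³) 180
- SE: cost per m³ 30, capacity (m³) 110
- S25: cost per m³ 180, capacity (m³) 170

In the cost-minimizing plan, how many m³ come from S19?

Use providers in increasing cost order.
Take 110 from SE at 30 → need 130 more.
Take 130 from S19 at 40 to finish.
S9, S25: unused.

130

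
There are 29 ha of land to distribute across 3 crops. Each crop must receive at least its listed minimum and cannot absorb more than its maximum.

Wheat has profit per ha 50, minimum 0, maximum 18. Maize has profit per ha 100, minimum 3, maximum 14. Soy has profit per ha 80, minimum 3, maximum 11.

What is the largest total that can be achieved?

2480

Meeting every minimum uses 0+3+3 = 6 ha, leaving 23.
Order the crops by profit per ha: Maize 100 > Soy 80 > Wheat 50.
Give Maize 11 more to hit its cap of 14 ; 12 left.
Give Soy 8 more to hit its cap of 11 ; 4 left.
Wheat has room for 18 more but only 4 remain, so it gets 4.
Total = 50×4 + 100×14 + 80×11 = 2480.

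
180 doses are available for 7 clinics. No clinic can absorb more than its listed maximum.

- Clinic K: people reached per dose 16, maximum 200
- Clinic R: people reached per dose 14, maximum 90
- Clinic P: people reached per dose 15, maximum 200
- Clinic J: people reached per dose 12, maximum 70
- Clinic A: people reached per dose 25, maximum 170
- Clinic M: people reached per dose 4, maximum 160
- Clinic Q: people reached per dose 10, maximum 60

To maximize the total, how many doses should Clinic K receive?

Order the clinics by people reached per dose: Clinic A 25 > Clinic K 16 > Clinic P 15 > Clinic R 14 > Clinic J 12 > Clinic Q 10 > Clinic M 4.
Clinic A: +170 to 170 (cap) → 10 left.
Clinic K has room for 200 but only 10 remain, so it gets 10.

10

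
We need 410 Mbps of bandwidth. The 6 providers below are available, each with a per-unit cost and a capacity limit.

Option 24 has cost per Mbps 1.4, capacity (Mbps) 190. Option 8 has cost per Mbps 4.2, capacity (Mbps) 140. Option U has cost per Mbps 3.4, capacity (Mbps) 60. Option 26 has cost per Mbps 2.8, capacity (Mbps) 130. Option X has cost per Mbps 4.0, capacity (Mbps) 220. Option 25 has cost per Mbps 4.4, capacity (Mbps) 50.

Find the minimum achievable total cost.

Cheapest first:
Take 190 from Option 24 at 1.4 → need 220 more.
Option 26 at 2.8: take all 130 Mbps → 90 still needed.
Option U at 3.4: take all 60 Mbps → 30 still needed.
Option X at 4.0: take 30 of its 220 → requirement met.
Option 8, Option 25: unused.
Cost = 190×1.4 + 130×2.8 + 60×3.4 + 30×4.0 = 954.

954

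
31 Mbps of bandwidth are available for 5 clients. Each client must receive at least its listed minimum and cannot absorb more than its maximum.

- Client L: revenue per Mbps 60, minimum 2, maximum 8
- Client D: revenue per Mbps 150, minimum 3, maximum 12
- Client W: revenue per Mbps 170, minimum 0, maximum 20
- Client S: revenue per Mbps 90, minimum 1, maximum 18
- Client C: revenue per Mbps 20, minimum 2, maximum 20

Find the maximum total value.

Meeting every minimum uses 2+3+0+1+2 = 8 Mbps, leaving 23.
Highest revenue per Mbps first: Client W 170 > Client D 150 > Client S 90 > Client L 60 > Client C 20.
Client W takes 20 more to reach its cap of 20 — 3 left.
Client D: +3 (room for 9) → 6. Pool exhausted.
Total = 60×2 + 150×6 + 170×20 + 90×1 + 20×2 = 4550.

4550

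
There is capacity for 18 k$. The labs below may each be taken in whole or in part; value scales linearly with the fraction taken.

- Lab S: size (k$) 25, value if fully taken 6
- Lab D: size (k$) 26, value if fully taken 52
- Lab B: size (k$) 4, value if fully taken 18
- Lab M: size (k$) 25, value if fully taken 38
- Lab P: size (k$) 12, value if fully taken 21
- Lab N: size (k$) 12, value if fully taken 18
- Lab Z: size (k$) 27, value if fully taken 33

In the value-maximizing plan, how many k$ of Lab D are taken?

14

Sort by value density: Lab B 18/4≈4.5, Lab D 52/26≈2, Lab P 21/12≈1.75, Lab M 38/25≈1.52, Lab N 18/12≈1.5, Lab Z 33/27≈1.22, Lab S 6/25≈0.24.
Lab B: take in full, 4 k$ for value 18 — 14 left.
Only 14 k$ remain; take 14/26 of Lab D for value 52×14/26 = 28.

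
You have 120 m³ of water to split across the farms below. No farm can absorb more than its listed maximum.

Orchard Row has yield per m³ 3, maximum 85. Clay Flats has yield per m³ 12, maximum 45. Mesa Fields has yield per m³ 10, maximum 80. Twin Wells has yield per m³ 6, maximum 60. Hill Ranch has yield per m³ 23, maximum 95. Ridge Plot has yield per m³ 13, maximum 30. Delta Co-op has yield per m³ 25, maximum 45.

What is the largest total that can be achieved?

2850

Order the farms by yield per m³: Delta Co-op 25 > Hill Ranch 23 > Ridge Plot 13 > Clay Flats 12 > Mesa Fields 10 > Twin Wells 6 > Orchard Row 3.
Give Delta Co-op 45 to hit its cap of 45 — 75 left.
Hill Ranch: +75 (room for 95) → 75. Pool exhausted.
Total = 23×75 + 25×45 = 2850.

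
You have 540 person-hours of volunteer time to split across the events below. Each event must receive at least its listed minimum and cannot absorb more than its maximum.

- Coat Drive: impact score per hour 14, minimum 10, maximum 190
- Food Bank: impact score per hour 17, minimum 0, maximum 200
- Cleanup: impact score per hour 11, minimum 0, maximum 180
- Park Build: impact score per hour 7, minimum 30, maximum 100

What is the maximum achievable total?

7590

Meeting every minimum uses 10+0+0+30 = 40 person-hours, leaving 500.
Order the events by impact score per hour: Food Bank 17 > Coat Drive 14 > Cleanup 11 > Park Build 7.
Food Bank takes 200 more to reach its cap of 200 ; 300 left.
Coat Drive takes 180 more to reach its cap of 190 ; 120 left.
Cleanup: +120 (room for 180) → 120. Pool exhausted.
Total = 14×190 + 17×200 + 11×120 + 7×30 = 7590.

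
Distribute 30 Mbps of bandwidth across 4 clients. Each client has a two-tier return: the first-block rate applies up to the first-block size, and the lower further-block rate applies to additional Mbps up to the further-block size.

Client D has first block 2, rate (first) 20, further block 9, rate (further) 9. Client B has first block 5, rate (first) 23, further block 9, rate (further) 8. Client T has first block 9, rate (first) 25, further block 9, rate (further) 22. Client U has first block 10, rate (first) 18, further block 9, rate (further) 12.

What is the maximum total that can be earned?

Treat each block as its own option and order by rate: Client T/first 25 > Client B/first 23 > Client T/second 22 > Client D/first 20 > Client U/first 18 > Client U/second 12 > Client D/second 9 > Client B/second 8.
Client T/first (25): +9 → 21 left.
Fill Client B first block (5 at 23) → 16 left.
Client T second at 22: fill all 9 → 7 left.
Client D first at 20: fill all 2 → 5 left.
5 remain; put them into Client U first at 18.
Total = 25×9 + 23×5 + 22×9 + 20×2 + 18×5 = 668.

668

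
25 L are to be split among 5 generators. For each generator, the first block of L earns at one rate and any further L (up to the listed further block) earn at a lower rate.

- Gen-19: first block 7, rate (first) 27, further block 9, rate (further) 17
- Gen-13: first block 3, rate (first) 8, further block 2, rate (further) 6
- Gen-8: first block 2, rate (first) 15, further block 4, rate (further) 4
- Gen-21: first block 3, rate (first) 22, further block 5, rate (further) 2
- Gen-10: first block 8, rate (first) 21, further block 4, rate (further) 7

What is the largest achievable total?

Rank every tier by rate: Gen-19/T1 27 > Gen-21/T1 22 > Gen-10/T1 21 > Gen-19/T2 17 > Gen-8/T1 15 > Gen-13/T1 8 > Gen-10/T2 7 > Gen-13/T2 6 > Gen-8/T2 4 > Gen-21/T2 2.
Fill Gen-19 T1 block (7 at 27) ; 18 left.
Fill Gen-21 T1 block (3 at 22) ; 15 left.
Gen-10/T1 (21): +8 ; 7 left.
Gen-19/T2: +7 of 9 at 17; pool empty.
Total = 27×7 + 22×3 + 21×8 + 17×7 = 542.

542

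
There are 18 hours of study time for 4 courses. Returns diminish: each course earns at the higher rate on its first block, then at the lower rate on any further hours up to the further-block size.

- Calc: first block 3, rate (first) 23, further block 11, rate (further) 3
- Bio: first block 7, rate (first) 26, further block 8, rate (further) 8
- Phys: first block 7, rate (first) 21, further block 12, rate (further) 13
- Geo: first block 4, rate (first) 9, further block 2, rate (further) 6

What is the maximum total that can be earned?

411

Order all 8 blocks by rate: Bio/first 26 > Calc/first 23 > Phys/first 21 > Phys/second 13 > Geo/first 9 > Bio/second 8 > Geo/second 6 > Calc/second 3.
Bio first at 26: fill all 7 ; 11 left.
Calc/first (23): +3 ; 8 left.
Phys/first (21): +7 ; 1 left.
Phys/second: +1 of 12 at 13; pool empty.
Total = 26×7 + 23×3 + 21×7 + 13×1 = 411.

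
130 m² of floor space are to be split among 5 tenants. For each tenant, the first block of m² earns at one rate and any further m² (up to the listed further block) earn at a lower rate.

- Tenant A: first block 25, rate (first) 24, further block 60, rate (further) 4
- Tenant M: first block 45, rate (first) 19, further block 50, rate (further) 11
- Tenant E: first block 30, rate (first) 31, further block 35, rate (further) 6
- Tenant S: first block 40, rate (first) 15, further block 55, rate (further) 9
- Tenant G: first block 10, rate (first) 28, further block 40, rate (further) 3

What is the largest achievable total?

2965

Rank every tier by rate: Tenant E/T1 31 > Tenant G/T1 28 > Tenant A/T1 24 > Tenant M/T1 19 > Tenant S/T1 15 > Tenant M/T2 11 > Tenant S/T2 9 > Tenant E/T2 6 > Tenant A/T2 4 > Tenant G/T2 3.
Tenant E T1 at 31: fill all 30 ; 100 left.
Tenant G/T1 (28): +10 ; 90 left.
Fill Tenant A T1 block (25 at 24) ; 65 left.
Fill Tenant M T1 block (45 at 19) ; 20 left.
Tenant S T1 at 15: only 20 left, fill 20.
Total = 31×30 + 28×10 + 24×25 + 19×45 + 15×20 = 2965.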